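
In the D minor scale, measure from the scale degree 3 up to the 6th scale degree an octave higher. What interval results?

perfect 11th

D natural minor: D E F G A B♭ C.
The scale degree 3 is F and the 6th degree (up an octave) is B♭.
Counting 11 letters and 17 half steps from F gives a perfect eleventh.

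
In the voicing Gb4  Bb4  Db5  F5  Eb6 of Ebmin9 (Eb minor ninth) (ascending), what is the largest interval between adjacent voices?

Adjacent intervals: Gb4→Bb4 = major third; Bb4→Db5 = minor third; Db5→F5 = major third; F5→Eb6 = minor seventh.
The largest is F5 to Eb6, a minor seventh (10 semitones).

minor seventh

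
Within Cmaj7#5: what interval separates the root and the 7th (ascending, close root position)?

Cmaj7#5: C, E, G#, B.
The root is C and the 7th is B.
C up to B spans 7 letter names and 11 semitones — a major seventh.

major seventh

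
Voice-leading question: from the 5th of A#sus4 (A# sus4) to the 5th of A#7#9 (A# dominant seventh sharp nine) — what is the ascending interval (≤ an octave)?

The 5th of A#sus4 (A# sus4) is E#; the 5th of A#7#9 (A# dominant seventh sharp nine) is E#.
From E# to E# is 0 semitones, exactly the perfect unison.

perfect 1st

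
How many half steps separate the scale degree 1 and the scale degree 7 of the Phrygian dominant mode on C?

10

The scale is C Db E F G Ab Bb.
C up to Bb is a minor seventh — 10 semitones.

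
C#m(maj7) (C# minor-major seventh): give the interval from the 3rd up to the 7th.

A5

C#m(maj7) (C# minor-major seventh): C#, E, G#, B#.
So we need the interval from E up to B#.
E up to B# is 8 semitones, a half step wider than a perfect fifth, so the interval is augmented.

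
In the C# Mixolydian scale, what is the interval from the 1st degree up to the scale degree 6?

major sixth

C# mixolydian: C# D# E# F# G# A# B.
That puts C# below A#.
C# up to A# spans 6 letter names and 9 semitones — a major sixth.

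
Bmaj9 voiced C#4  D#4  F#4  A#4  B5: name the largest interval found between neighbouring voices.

Adjacent intervals: C#4→D#4 = major second; D#4→F#4 = minor third; F#4→A#4 = major third; A#4→B5 = minor ninth.
The largest is A#4 to B5, a minor ninth (13 semitones).

minor 9th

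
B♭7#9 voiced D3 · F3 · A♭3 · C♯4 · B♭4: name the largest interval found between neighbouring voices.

diminished seventh

Adjacent intervals: D3→F3 = minor third; F3→A♭3 = minor third; A♭3→C♯4 = augmented third; C♯4→B♭4 = diminished seventh.
The largest is C♯4 to B♭4, a diminished seventh (9 semitones).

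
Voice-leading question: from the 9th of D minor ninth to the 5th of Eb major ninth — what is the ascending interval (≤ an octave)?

diminished fifth

D minor ninth has E as its 9th, and Eb major ninth has Bb as its 5th.
5 letter names make it a fifth; at 6 semitones (a half step narrower than perfect) the quality is diminished.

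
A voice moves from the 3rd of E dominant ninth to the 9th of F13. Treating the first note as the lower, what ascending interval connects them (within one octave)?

E dominant ninth has G♯ as its 3rd, and F13 has G as its 9th.
G♯ up to G is 11 semitones, a half step narrower than a perfect octave, so the interval is diminished.

diminished octave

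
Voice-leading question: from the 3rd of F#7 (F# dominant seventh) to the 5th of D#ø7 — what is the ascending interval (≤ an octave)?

F#7 (F# dominant seventh) has A# as its 3rd, and D#ø7 has A as its 5th.
From A# to A: 11 semitones over an octave = diminished.

diminished octave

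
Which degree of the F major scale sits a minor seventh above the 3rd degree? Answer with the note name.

G

The scale is F G A B♭ C D E.
The 3rd degree is A; a minor seventh above that is G — scale degree 2.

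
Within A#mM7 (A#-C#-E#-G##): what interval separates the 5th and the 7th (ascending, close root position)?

That puts E# below G##.
E# up to G## spans 3 letter names and 4 semitones — a major third.

major third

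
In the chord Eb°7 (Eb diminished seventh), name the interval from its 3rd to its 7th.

Ebdim7 (Eb diminished seventh) is spelled Eb-Gb-Bbb-Dbb.
So we need the interval from Gb up to Dbb.
From Gb to Dbb: 6 semitones over a fifth = diminished.

diminished fifth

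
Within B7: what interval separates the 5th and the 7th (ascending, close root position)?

B dominant seventh: B-D♯-F♯-A.
That puts F♯ below A.
F♯ up to A is 3 semitones, a half step narrower than a major third, so the interval is minor.

minor third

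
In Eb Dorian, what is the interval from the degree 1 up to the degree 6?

Spelling Eb Dorian: Eb F Gb Ab Bb C Db.
Degree 1 = Eb; scale degree 6 = C.
Counting 6 letters and 9 half steps from Eb gives a major sixth.

major sixth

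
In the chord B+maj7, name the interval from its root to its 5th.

B+maj7 (B augmented major seventh) is spelled B D# F## A#.
Root = B; 5th = F##.
5 letter names make it a fifth; at 8 semitones (a half step wider than perfect) the quality is augmented.

augmented fifth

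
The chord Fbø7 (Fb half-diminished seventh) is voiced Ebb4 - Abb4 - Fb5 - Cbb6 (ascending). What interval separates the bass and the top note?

minor thirteenth

The outer voices are Ebb4 and Cbb6.
13 letter names make it a thirteenth; at 20 semitones (a half step narrower than major) the quality is minor.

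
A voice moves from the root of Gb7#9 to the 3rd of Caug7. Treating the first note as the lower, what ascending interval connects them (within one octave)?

The root of Gb7#9 is Gb; the 3rd of Caug7 is E.
From Gb to E: 10 semitones over a sixth = augmented.

augmented sixth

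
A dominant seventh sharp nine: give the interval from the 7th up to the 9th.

Spelling the chord: A C# E G B#.
7th = G; 9th = B#.
G up to B# is 5 semitones, a half step wider than a major third, so the interval is augmented.

augmented third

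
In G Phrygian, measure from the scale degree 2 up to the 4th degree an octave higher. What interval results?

The scale runs G A♭ B♭ C D E♭ F.
The scale degree 2 is A♭ and the 4th degree (up an octave) is C.
A♭ up to C spans 10 letter names and 16 semitones — a major tenth.

major 10th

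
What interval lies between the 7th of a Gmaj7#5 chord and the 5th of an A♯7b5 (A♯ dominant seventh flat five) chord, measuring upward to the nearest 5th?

minor 7th

The 7th of Gmaj7#5 is F♯; the 5th of A♯7b5 (A♯ dominant seventh flat five) is E.
From F♯ to E: 10 semitones over a seventh = minor.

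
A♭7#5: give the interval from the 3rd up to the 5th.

major 3rd

Spelling the chord: A♭, C, E, G♭.
3rd = C; 5th = E.
From C to E is 4 semitones, exactly the major third.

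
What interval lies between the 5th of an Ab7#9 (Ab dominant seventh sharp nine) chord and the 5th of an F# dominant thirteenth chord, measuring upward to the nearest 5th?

Ab7#9 (Ab dominant seventh sharp nine) has Eb as its 5th, and F# dominant thirteenth has C# as its 5th.
6 letter names make it a sixth; at 10 semitones (a half step wider than major) the quality is augmented.

augmented sixth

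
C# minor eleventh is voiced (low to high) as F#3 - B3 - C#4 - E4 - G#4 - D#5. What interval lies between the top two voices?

perfect 5th

Those voices are G#4 and D#5.
Counting 5 letters and 7 half steps from G# gives a perfect fifth.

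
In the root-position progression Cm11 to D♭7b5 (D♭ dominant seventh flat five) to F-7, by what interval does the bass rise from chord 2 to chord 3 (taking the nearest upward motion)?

major third

The roots are D♭ and F.
D♭ up to F spans 3 letter names and 4 semitones — a major third.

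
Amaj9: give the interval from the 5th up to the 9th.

perfect fifth

Spelling the chord: A, C#, E, G#, B.
That puts E below B.
E up to B spans 5 letter names and 7 semitones — a perfect fifth.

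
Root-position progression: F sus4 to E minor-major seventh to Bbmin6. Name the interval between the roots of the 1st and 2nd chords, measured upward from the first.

The roots are F and E.
From F to E is 11 semitones, exactly the major seventh.

major seventh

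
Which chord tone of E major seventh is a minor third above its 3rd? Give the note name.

B

Emaj7: E–G♯–B–D♯.
The 3rd is G♯. A minor third above G♯ is B.
B is the chord's 5th.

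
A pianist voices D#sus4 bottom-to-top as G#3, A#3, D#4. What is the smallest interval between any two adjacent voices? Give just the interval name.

major second

Adjacent intervals: G#3→A#3 = major second; A#3→D#4 = perfect fourth.
The smallest is G#3 to A#3, a major second (2 semitones).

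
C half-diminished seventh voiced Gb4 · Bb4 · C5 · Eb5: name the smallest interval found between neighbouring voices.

major second

Adjacent intervals: Gb4→Bb4 = major third; Bb4→C5 = major second; C5→Eb5 = minor third.
The smallest is Bb4 to C5, a major second (2 semitones).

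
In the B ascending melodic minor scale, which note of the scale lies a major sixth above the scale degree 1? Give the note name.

The scale is B C# D E F# G# A#.
The scale degree 1 is B; a major sixth above that is G# — scale degree 6.

G#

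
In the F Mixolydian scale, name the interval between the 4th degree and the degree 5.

major second

Spelling the F Mixolydian scale: F G A Bb C D Eb.
So we need the interval from Bb up to C.
From Bb to C is 2 semitones, exactly the major second.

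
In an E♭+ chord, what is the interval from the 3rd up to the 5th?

E♭aug: E♭–G–B.
3rd = G; 5th = B.
G up to B spans 3 letter names and 4 semitones — a major third.

major 3rd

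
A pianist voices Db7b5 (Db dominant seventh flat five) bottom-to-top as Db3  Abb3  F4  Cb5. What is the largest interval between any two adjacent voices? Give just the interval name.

augmented sixth

Adjacent intervals: Db3→Abb3 = diminished fifth; Abb3→F4 = augmented sixth; F4→Cb5 = diminished fifth.
The largest is Abb3 to F4, an augmented sixth (10 semitones).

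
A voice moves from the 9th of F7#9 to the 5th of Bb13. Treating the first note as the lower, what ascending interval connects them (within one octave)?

F7#9 has G# as its 9th, and Bb13 has F as its 5th.
G# up to F is 9 semitones, a whole step narrower than a major seventh, so the interval is diminished.

d7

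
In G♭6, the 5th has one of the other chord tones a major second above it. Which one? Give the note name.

Eb

The chord tones of G♭6 (G♭ major sixth) are G♭–B♭–D♭–E♭.
The 5th is D♭. A major second above D♭ is E♭.
E♭ is the chord's 6th.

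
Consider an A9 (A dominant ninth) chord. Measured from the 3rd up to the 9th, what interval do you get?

The chord tones of A9 are A C♯ E G B.
That puts C♯ below B.
From C♯ to B: 10 semitones over a seventh = minor.

minor seventh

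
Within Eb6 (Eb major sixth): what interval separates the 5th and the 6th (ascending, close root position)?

Spelling the chord: Eb-G-Bb-C.
5th = Bb; 6th = C.
From Bb to C is 2 semitones, exactly the major second.

major second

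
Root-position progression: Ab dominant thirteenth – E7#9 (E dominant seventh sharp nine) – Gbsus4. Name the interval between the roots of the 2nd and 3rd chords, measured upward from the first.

d3

The roots are E and Gb.
From E to Gb: 2 semitones over a third = diminished.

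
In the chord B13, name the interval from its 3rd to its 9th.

m7

B13: B, D♯, F♯, A, C♯, G♯.
So we need the interval from D♯ up to C♯.
D♯ up to C♯ is 10 semitones, a half step narrower than a major seventh, so the interval is minor.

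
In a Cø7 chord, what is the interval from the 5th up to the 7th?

M3

Cm7b5 is spelled C-Eb-Gb-Bb.
So we need the interval from Gb up to Bb.
Gb up to Bb spans 3 letter names and 4 semitones — a major third.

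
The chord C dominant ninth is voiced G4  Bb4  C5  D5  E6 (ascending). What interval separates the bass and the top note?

major thirteenth

The outer voices are G4 and E6.
G up to E spans 13 letter names and 21 semitones — a major thirteenth.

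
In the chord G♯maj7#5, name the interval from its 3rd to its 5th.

major third

Spelling the chord: G♯–B♯–D𝄪–F𝄪.
So we need the interval from B♯ up to D𝄪.
Counting 3 letters and 4 half steps from B♯ gives a major third.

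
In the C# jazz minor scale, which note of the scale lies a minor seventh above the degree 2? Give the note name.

C#

The scale is C# D# E F# G# A# B#.
The degree 2 is D#; a minor seventh above that is C# — scale degree 1.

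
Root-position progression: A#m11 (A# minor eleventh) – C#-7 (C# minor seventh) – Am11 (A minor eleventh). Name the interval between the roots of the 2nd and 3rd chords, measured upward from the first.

minor 6th

The roots are C# and A.
C# up to A is 8 semitones, a half step narrower than a major sixth, so the interval is minor.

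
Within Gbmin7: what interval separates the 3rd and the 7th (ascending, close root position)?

perfect fifth

The chord tones of Gbmin7 are Gb, Bbb, Db, Fb.
That puts Bbb below Fb.
Bbb up to Fb spans 5 letter names and 7 semitones — a perfect fifth.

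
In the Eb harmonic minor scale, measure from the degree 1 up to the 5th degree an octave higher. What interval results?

The scale runs Eb F Gb Ab Bb Cb D.
That puts Eb below Bb.
Counting 12 letters and 19 half steps from Eb gives a perfect twelfth.

perfect twelfth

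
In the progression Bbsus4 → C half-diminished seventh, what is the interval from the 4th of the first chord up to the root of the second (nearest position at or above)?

major 6th

The 4th of Bbsus4 is Eb; the root of C half-diminished seventh is C.
Counting 6 letters and 9 half steps from Eb gives a major sixth.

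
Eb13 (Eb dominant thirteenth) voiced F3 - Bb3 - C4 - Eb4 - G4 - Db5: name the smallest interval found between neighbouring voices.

M2

Adjacent intervals: F3→Bb3 = perfect fourth; Bb3→C4 = major second; C4→Eb4 = minor third; Eb4→G4 = major third; G4→Db5 = diminished fifth.
The smallest is Bb3 to C4, a major second (2 semitones).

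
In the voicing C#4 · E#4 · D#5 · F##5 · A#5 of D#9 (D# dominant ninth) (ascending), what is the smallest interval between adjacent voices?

Adjacent intervals: C#4→E#4 = major third; E#4→D#5 = minor seventh; D#5→F##5 = major third; F##5→A#5 = minor third.
The smallest is F##5 to A#5, a minor third (3 semitones).

minor third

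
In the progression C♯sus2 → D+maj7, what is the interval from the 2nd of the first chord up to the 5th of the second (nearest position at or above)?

C♯sus2 has D♯ as its 2nd, and D+maj7 has A♯ as its 5th.
D♯ up to A♯ spans 5 letter names and 7 semitones — a perfect fifth.

P5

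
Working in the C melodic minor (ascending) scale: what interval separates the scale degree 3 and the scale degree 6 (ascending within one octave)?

Spelling the C melodic minor (ascending) scale: C D Eb F G A B.
The scale degree 3 is Eb and the 6th scale degree is A.
From Eb to A: 6 semitones over a fourth = augmented.

augmented fourth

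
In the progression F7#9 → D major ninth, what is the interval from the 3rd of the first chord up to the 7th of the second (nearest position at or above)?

major 3rd

The 3rd of F7#9 is A; the 7th of D major ninth is C#.
Counting 3 letters and 4 half steps from A gives a major third.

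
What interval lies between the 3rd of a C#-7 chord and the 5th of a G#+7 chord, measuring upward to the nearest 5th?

augmented seventh

The 3rd of C#-7 is E; the 5th of G#+7 is D##.
7 letter names make it a seventh; at 12 semitones (a half step wider than major) the quality is augmented.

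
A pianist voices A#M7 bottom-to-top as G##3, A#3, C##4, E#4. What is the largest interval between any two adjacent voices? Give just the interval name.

major third

Adjacent intervals: G##3→A#3 = minor second; A#3→C##4 = major third; C##4→E#4 = minor third.
The largest is A#3 to C##4, a major third (4 semitones).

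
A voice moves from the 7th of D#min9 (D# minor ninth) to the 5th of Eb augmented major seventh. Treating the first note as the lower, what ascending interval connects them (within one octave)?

The 7th of D#min9 (D# minor ninth) is C#; the 5th of Eb augmented major seventh is B.
From C# to B: 10 semitones over a seventh = minor.

minor 7th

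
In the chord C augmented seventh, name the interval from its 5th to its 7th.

Caug7 is spelled C–E–G#–Bb.
The 5th is G# and the 7th is Bb.
From G# to Bb: 2 semitones over a third = diminished.

d3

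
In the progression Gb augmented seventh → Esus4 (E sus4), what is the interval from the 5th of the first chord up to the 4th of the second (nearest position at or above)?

Gb augmented seventh has D as its 5th, and Esus4 (E sus4) has A as its 4th.
From D to A is 7 semitones, exactly the perfect fifth.

perfect 5th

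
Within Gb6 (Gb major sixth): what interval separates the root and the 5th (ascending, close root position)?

Spelling the chord: Gb-Bb-Db-Eb.
That puts Gb below Db.
Counting 5 letters and 7 half steps from Gb gives a perfect fifth.

perfect fifth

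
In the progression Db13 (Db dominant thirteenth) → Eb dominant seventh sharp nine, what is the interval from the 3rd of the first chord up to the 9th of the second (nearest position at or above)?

augmented unison

Db13 (Db dominant thirteenth) has F as its 3rd, and Eb dominant seventh sharp nine has F# as its 9th.
From F to F#: 1 semitone over a unison = augmented.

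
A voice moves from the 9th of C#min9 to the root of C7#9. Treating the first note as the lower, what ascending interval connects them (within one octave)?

d7

The 9th of C#min9 is D#; the root of C7#9 is C.
D# up to C is 9 semitones, a whole step narrower than a major seventh, so the interval is diminished.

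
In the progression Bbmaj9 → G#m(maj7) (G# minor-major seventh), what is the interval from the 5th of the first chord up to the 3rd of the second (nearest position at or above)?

The 5th of Bbmaj9 is F; the 3rd of G#m(maj7) (G# minor-major seventh) is B.
4 letter names make it a fourth; at 6 semitones (a half step wider than perfect) the quality is augmented.

A4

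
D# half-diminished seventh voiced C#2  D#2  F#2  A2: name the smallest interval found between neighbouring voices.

Adjacent intervals: C#2→D#2 = major second; D#2→F#2 = minor third; F#2→A2 = minor third.
The smallest is C#2 to D#2, a major second (2 semitones).

major second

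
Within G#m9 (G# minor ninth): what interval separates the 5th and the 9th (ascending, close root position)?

perfect 5th

The chord tones of G#min9 (G# minor ninth) are G# B D# F# A#.
That puts D# below A#.
From D# to A# is 7 semitones, exactly the perfect fifth.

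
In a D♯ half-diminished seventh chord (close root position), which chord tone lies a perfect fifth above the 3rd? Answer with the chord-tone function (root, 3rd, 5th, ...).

7th

D♯ø: D♯, F♯, A, C♯.
The 3rd is F♯. A perfect fifth above F♯ is C♯.
C♯ is the chord's 7th.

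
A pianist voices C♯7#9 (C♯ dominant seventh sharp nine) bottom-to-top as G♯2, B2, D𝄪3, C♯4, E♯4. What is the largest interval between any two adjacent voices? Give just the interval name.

diminished seventh

Adjacent intervals: G♯2→B2 = minor third; B2→D𝄪3 = augmented third; D𝄪3→C♯4 = diminished seventh; C♯4→E♯4 = major third.
The largest is D𝄪3 to C♯4, a diminished seventh (9 semitones).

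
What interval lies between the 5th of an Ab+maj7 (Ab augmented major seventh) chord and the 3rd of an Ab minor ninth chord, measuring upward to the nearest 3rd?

The 5th of Ab+maj7 (Ab augmented major seventh) is E; the 3rd of Ab minor ninth is Cb.
E up to Cb is 7 semitones, a whole step narrower than a major sixth, so the interval is diminished.

diminished sixth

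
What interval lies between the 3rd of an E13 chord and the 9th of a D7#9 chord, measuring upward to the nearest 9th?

E13 has G# as its 3rd, and D7#9 has E# as its 9th.
G# up to E# spans 6 letter names and 9 semitones — a major sixth.

major sixth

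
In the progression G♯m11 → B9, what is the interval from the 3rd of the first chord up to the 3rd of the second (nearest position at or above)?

major third

G♯m11 has B as its 3rd, and B9 has D♯ as its 3rd.
B up to D♯ spans 3 letter names and 4 semitones — a major third.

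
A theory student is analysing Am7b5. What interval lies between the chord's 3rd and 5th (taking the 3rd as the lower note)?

minor third

Aø7 is spelled A, C, Eb, G.
The 3rd is C and the 5th is Eb.
3 letter names make it a third; at 3 semitones (a half step narrower than major) the quality is minor.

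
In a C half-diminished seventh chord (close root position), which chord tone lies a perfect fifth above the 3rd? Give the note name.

C half-diminished seventh is spelled C-E♭-G♭-B♭.
The 3rd is E♭. A perfect fifth above E♭ is B♭.
B♭ is the chord's 7th.

Bb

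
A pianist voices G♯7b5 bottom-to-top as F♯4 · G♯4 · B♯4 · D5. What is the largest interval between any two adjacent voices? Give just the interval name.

Adjacent intervals: F♯4→G♯4 = major second; G♯4→B♯4 = major third; B♯4→D5 = diminished third.
The largest is G♯4 to B♯4, a major third (4 semitones).

major 3rd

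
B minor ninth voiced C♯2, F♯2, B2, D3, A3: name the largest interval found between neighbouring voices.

perfect fifth

Adjacent intervals: C♯2→F♯2 = perfect fourth; F♯2→B2 = perfect fourth; B2→D3 = minor third; D3→A3 = perfect fifth.
The largest is D3 to A3, a perfect fifth (7 semitones).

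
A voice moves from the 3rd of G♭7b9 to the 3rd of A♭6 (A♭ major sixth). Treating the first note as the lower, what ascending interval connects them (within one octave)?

major 2nd

The 3rd of G♭7b9 is B♭; the 3rd of A♭6 (A♭ major sixth) is C.
Counting 2 letters and 2 half steps from B♭ gives a major second.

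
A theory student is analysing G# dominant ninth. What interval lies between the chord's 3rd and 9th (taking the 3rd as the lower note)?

minor seventh

G#9 (G# dominant ninth): G#, B#, D#, F#, A#.
The 3rd is B# and the 9th is A#.
From B# to A#: 10 semitones over a seventh = minor.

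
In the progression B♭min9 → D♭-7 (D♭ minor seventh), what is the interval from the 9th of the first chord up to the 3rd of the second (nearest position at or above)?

The 9th of B♭min9 is C; the 3rd of D♭-7 (D♭ minor seventh) is F♭.
From C to F♭: 4 semitones over a fourth = diminished.

diminished fourth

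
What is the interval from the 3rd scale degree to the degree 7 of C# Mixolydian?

diminished fifth

Spelling C# Mixolydian: C# D# E# F# G# A# B.
3rd scale degree = E#; scale degree 7 = B.
E# up to B is 6 semitones, a half step narrower than a perfect fifth, so the interval is diminished.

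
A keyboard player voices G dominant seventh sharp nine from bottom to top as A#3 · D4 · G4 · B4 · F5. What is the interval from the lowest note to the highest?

d13

The outer voices are A#3 and F5.
From A# to F: 19 semitones over a thirteenth = diminished.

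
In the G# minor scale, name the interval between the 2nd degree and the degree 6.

The scale runs G# A# B C# D# E F#.
So we need the interval from A# up to E.
A# up to E is 6 semitones, a half step narrower than a perfect fifth, so the interval is diminished.

diminished 5th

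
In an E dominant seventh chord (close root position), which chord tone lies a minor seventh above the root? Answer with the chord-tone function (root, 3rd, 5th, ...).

7th

E7 (E dominant seventh): E, G#, B, D.
The root is E. A minor seventh above E is D.
D is the chord's 7th.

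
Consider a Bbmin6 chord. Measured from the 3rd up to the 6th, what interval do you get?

Spelling the chord: Bb, Db, F, G.
3rd = Db; 6th = G.
Db up to G is 6 semitones, a half step wider than a perfect fourth, so the interval is augmented.

augmented fourth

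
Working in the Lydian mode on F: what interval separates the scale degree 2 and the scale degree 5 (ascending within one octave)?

perfect fourth

Spelling the Lydian mode on F: F G A B C D E.
That puts G below C.
From G to C is 5 semitones, exactly the perfect fourth.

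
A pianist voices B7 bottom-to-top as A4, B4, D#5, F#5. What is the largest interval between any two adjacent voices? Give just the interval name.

Adjacent intervals: A4→B4 = major second; B4→D#5 = major third; D#5→F#5 = minor third.
The largest is B4 to D#5, a major third (4 semitones).

major third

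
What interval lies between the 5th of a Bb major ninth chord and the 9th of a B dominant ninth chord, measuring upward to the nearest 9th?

augmented fifth

The 5th of Bb major ninth is F; the 9th of B dominant ninth is C#.
5 letter names make it a fifth; at 8 semitones (a half step wider than perfect) the quality is augmented.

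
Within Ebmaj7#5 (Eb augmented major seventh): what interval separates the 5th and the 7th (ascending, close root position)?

minor third

Spelling the chord: Eb-G-B-D.
That puts B below D.
B up to D is 3 semitones, a half step narrower than a major third, so the interval is minor.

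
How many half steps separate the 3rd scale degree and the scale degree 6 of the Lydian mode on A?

5

The scale is A B C# D# E F# G#.
C# up to F# is a perfect fourth — 5 semitones.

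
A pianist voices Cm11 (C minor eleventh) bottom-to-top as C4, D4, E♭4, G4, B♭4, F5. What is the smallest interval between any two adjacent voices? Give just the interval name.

minor 2nd

Adjacent intervals: C4→D4 = major second; D4→E♭4 = minor second; E♭4→G4 = major third; G4→B♭4 = minor third; B♭4→F5 = perfect fifth.
The smallest is D4 to E♭4, a minor second (1 semitone).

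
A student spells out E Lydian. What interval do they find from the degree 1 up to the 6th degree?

The scale runs E F# G# A# B C# D#.
Degree 1 = E; scale degree 6 = C#.
E up to C# spans 6 letter names and 9 semitones — a major sixth.

major sixth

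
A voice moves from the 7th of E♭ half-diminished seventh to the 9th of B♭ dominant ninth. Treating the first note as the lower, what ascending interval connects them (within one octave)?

E♭ half-diminished seventh has D♭ as its 7th, and B♭ dominant ninth has C as its 9th.
D♭ up to C spans 7 letter names and 11 semitones — a major seventh.

major 7th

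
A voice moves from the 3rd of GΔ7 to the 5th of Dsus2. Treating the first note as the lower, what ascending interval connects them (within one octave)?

m7

GΔ7 has B as its 3rd, and Dsus2 has A as its 5th.
B up to A is 10 semitones, a half step narrower than a major seventh, so the interval is minor.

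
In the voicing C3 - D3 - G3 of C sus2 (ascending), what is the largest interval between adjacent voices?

perfect 4th

Adjacent intervals: C3→D3 = major second; D3→G3 = perfect fourth.
The largest is D3 to G3, a perfect fourth (5 semitones).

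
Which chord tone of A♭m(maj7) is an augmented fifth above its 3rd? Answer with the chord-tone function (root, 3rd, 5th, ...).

A♭mM7 (A♭ minor-major seventh): A♭, C♭, E♭, G.
The 3rd is C♭. An augmented fifth above C♭ is G.
G is the chord's 7th.

7th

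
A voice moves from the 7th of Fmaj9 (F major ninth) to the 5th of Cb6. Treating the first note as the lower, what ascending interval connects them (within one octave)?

The 7th of Fmaj9 (F major ninth) is E; the 5th of Cb6 is Gb.
3 letter names make it a third; at 2 semitones (a whole step narrower than major) the quality is diminished.

diminished 3rd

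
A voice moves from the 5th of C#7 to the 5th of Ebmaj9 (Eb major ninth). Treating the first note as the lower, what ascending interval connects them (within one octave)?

The 5th of C#7 is G#; the 5th of Ebmaj9 (Eb major ninth) is Bb.
3 letter names make it a third; at 2 semitones (a whole step narrower than major) the quality is diminished.

d3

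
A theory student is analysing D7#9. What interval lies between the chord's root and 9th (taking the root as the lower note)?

Spelling the chord: D–F#–A–C–E#.
The root is D and the 9th is E#.
From D to E#: 15 semitones over a ninth = augmented.

augmented ninth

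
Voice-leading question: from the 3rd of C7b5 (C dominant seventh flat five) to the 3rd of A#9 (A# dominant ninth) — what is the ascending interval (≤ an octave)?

C7b5 (C dominant seventh flat five) has E as its 3rd, and A#9 (A# dominant ninth) has C## as its 3rd.
E up to C## is 10 semitones, a half step wider than a major sixth, so the interval is augmented.

augmented 6th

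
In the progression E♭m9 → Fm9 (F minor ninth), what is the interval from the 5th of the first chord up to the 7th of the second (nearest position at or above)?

perfect fourth

The 5th of E♭m9 is B♭; the 7th of Fm9 (F minor ninth) is E♭.
B♭ up to E♭ spans 4 letter names and 5 semitones — a perfect fourth.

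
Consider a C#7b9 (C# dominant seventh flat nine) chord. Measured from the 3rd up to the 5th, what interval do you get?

m3

C# dominant seventh flat nine: C# E# G# B D.
So we need the interval from E# up to G#.
From E# to G#: 3 semitones over a third = minor.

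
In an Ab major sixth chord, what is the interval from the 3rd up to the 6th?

perfect fourth

Spelling the chord: Ab, C, Eb, F.
3rd = C; 6th = F.
Counting 4 letters and 5 half steps from C gives a perfect fourth.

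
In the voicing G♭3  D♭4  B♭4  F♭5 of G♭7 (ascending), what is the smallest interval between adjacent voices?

Adjacent intervals: G♭3→D♭4 = perfect fifth; D♭4→B♭4 = major sixth; B♭4→F♭5 = diminished fifth.
The smallest is B♭4 to F♭5, a diminished fifth (6 semitones).

d5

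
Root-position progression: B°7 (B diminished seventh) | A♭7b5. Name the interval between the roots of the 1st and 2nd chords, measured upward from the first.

The roots are B and A♭.
From B to A♭: 9 semitones over a seventh = diminished.

diminished 7th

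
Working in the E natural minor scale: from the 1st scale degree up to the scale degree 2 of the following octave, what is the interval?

E natural minor: E F# G A B C D.
So we need the interval from E up to F#.
Counting 9 letters and 14 half steps from E gives a major ninth.

major ninth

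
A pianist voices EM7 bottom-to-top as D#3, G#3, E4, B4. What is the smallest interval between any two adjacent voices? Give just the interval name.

perfect fourth

Adjacent intervals: D#3→G#3 = perfect fourth; G#3→E4 = minor sixth; E4→B4 = perfect fifth.
The smallest is D#3 to G#3, a perfect fourth (5 semitones).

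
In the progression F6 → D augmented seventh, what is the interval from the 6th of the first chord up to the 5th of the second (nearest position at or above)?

A5

F6 has D as its 6th, and D augmented seventh has A# as its 5th.
From D to A#: 8 semitones over a fifth = augmented.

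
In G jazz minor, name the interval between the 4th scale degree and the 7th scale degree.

Spelling G jazz minor: G A Bb C D E F#.
That puts C below F#.
C up to F# is 6 semitones, a half step wider than a perfect fourth, so the interval is augmented.

augmented fourth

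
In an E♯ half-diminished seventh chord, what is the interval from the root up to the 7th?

minor seventh

The chord tones of E♯ø (E♯ half-diminished seventh) are E♯-G♯-B-D♯.
The root is E♯ and the 7th is D♯.
E♯ up to D♯ is 10 semitones, a half step narrower than a major seventh, so the interval is minor.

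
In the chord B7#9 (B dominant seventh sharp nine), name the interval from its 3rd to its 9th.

M7

The chord tones of B7#9 (B dominant seventh sharp nine) are B, D♯, F♯, A, C𝄪.
So we need the interval from D♯ up to C𝄪.
D♯ up to C𝄪 spans 7 letter names and 11 semitones — a major seventh.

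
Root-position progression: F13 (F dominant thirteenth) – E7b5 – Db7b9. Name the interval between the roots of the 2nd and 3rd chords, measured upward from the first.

diminished 7th

The roots are E and Db.
E up to Db is 9 semitones, a whole step narrower than a major seventh, so the interval is diminished.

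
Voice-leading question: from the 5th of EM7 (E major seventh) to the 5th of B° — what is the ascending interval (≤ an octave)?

diminished fifth

EM7 (E major seventh) has B as its 5th, and B° has F as its 5th.
5 letter names make it a fifth; at 6 semitones (a half step narrower than perfect) the quality is diminished.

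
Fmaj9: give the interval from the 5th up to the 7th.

The chord tones of Fmaj9 (F major ninth) are F–A–C–E–G.
That puts C below E.
C up to E spans 3 letter names and 4 semitones — a major third.

major third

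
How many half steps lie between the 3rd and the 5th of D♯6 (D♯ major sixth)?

D♯ major sixth: D♯, F𝄪, A♯, B♯.
F𝄪 to A♯ is a minor third: 3 semitones.

3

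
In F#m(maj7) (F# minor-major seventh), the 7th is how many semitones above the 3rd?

Spelling the chord: F#–A–C#–E#.
A to E# is an augmented fifth: 8 semitones.

8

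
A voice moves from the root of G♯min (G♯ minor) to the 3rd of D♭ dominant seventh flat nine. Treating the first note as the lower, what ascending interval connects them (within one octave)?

The root of G♯min (G♯ minor) is G♯; the 3rd of D♭ dominant seventh flat nine is F.
G♯ up to F is 9 semitones, a whole step narrower than a major seventh, so the interval is diminished.

d7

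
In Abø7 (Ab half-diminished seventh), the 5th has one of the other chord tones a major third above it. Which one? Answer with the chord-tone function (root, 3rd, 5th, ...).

Spelling the chord: Ab Cb Ebb Gb.
The 5th is Ebb. A major third above Ebb is Gb.
Gb is the chord's 7th.

7th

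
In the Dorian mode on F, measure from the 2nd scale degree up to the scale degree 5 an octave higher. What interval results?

perfect 11th

The scale runs F G Ab Bb C D Eb.
So we need the interval from G up to C.
Counting 11 letters and 17 half steps from G gives a perfect eleventh.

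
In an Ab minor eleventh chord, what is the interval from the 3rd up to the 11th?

major 9th

The chord tones of Abm11 (Ab minor eleventh) are Ab Cb Eb Gb Bb Db.
3rd = Cb; 11th = Db.
From Cb to Db is 14 semitones, exactly the major ninth.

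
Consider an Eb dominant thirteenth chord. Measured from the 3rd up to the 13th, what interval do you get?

Eb13: Eb, G, Bb, Db, F, C.
The 3rd is G and the 13th is C.
G up to C spans 11 letter names and 17 semitones — a perfect eleventh.

perfect eleventh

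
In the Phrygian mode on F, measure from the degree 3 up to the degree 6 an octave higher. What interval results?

F phrygian: F G♭ A♭ B♭ C D♭ E♭.
That puts A♭ below D♭.
From A♭ to D♭ is 17 semitones, exactly the perfect eleventh.

perfect 11th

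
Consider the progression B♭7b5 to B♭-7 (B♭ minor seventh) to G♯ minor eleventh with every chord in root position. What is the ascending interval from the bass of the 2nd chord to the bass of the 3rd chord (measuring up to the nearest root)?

A6

The roots are B♭ and G♯.
6 letter names make it a sixth; at 10 semitones (a half step wider than major) the quality is augmented.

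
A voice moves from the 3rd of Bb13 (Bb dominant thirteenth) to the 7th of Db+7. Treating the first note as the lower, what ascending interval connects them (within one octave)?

Bb13 (Bb dominant thirteenth) has D as its 3rd, and Db+7 has Cb as its 7th.
From D to Cb: 9 semitones over a seventh = diminished.

diminished seventh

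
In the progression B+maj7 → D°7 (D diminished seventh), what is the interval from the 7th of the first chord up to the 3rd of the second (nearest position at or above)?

The 7th of B+maj7 is A#; the 3rd of D°7 (D diminished seventh) is F.
A# up to F is 7 semitones, a whole step narrower than a major sixth, so the interval is diminished.

diminished 6th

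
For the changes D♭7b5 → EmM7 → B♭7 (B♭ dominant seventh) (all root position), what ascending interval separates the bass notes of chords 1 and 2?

The roots are D♭ and E.
From D♭ to E: 3 semitones over a second = augmented.

augmented second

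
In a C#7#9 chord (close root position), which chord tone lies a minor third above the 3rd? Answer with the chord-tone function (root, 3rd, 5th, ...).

Spelling the chord: C#–E#–G#–B–D##.
The 3rd is E#. A minor third above E# is G#.
G# is the chord's 5th.

5th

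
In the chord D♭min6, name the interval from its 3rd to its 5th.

M3

The chord tones of D♭min6 are D♭-F♭-A♭-B♭.
The 3rd is F♭ and the 5th is A♭.
Counting 3 letters and 4 half steps from F♭ gives a major third.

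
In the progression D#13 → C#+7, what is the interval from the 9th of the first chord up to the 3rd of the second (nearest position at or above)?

perfect 1st

D#13 has E# as its 9th, and C#+7 has E# as its 3rd.
Counting 1 letters and 0 half steps from E# gives a perfect unison.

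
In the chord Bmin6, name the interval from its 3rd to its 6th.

The chord tones of B minor sixth are B–D–F#–G#.
3rd = D; 6th = G#.
D up to G# is 6 semitones, a half step wider than a perfect fourth, so the interval is augmented.

augmented fourth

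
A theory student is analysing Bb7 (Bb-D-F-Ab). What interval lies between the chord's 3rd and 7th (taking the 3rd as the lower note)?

diminished 5th

So we need the interval from D up to Ab.
D up to Ab is 6 semitones, a half step narrower than a perfect fifth, so the interval is diminished.
This 3–7 tritone is the characteristic tension at the heart of the dominant sound.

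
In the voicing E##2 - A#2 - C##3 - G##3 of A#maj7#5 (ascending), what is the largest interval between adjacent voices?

Adjacent intervals: E##2→A#2 = diminished fourth; A#2→C##3 = major third; C##3→G##3 = perfect fifth.
The largest is C##3 to G##3, a perfect fifth (7 semitones).

perfect fifth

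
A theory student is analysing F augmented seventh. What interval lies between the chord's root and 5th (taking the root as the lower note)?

Faug7 (F augmented seventh): F, A, C♯, E♭.
The root is F and the 5th is C♯.
5 letter names make it a fifth; at 8 semitones (a half step wider than perfect) the quality is augmented.

augmented 5th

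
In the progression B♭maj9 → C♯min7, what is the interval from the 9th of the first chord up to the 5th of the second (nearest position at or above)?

B♭maj9 has C as its 9th, and C♯min7 has G♯ as its 5th.
C up to G♯ is 8 semitones, a half step wider than a perfect fifth, so the interval is augmented.

A5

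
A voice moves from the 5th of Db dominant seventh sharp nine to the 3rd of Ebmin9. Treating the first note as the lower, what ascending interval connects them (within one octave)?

minor seventh

Db dominant seventh sharp nine has Ab as its 5th, and Ebmin9 has Gb as its 3rd.
From Ab to Gb: 10 semitones over a seventh = minor.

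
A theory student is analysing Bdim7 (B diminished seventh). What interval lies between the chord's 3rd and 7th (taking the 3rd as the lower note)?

diminished 5th

The chord tones of Bdim7 are B, D, F, Ab.
That puts D below Ab.
D up to Ab is 6 semitones, a half step narrower than a perfect fifth, so the interval is diminished.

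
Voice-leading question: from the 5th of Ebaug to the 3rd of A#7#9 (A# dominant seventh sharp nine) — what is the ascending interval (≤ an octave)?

The 5th of Ebaug is B; the 3rd of A#7#9 (A# dominant seventh sharp nine) is C##.
2 letter names make it a second; at 3 semitones (a half step wider than major) the quality is augmented.

augmented second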